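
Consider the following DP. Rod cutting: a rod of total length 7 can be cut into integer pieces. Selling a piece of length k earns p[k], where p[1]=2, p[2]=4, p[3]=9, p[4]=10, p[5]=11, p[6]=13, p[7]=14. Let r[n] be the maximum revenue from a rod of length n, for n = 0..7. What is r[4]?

11

   n    0    1    2    3    4    5    6    7
r[n]    0    2    4    9   11   13   18   20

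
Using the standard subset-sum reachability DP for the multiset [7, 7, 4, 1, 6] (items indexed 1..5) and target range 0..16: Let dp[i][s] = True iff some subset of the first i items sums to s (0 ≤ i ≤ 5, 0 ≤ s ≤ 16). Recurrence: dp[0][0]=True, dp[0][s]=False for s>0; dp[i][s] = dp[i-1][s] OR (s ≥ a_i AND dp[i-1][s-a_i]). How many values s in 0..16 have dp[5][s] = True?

13

i\s   0   1   2   3   4   5   6   7   8   9  10  11  12  13  14  15  16
  0   T   F   F   F   F   F   F   F   F   F   F   F   F   F   F   F   F
  1   T   F   F   F   F   F   F   T   F   F   F   F   F   F   F   F   F
  2   T   F   F   F   F   F   F   T   F   F   F   F   F   F   T   F   F
  3   T   F   F   F   T   F   F   T   F   F   F   T   F   F   T   F   F
  4   T   T   F   F   T   T   F   T   T   F   F   T   T   F   T   T   F
  5   T   T   F   F   T   T   T   T   T   F   T   T   T   T   T   T   F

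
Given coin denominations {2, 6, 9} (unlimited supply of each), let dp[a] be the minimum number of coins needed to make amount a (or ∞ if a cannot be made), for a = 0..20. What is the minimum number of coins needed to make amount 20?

 a  0  1  2  3  4  5  6  7  8  9 10 11 12 13 14 15 16 17 18 19 20
dp  0  -  1  -  2  -  1  -  2  1  3  2  2  3  3  2  4  3  2  4  3
(- denotes ∞ / unreachable)

3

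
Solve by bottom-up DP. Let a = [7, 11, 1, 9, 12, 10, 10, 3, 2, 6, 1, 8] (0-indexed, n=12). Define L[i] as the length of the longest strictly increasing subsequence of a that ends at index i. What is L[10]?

1

   i    0    1    2    3    4    5    6    7    8    9   10   11
a[i]    7   11    1    9   12   10   10    3    2    6    1    8
L[i]    1    2    1    2    3    3    3    2    2    3    1    4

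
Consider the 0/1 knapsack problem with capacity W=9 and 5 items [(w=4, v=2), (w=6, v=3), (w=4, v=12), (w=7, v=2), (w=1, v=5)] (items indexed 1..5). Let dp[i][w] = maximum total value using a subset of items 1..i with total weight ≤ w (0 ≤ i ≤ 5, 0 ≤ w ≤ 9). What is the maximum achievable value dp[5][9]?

i\w   0   1   2   3   4   5   6   7   8   9
  0   0   0   0   0   0   0   0   0   0   0
  1   0   0   0   0   2   2   2   2   2   2
  2   0   0   0   0   2   2   3   3   3   3
  3   0   0   0   0  12  12  12  12  14  14
  4   0   0   0   0  12  12  12  12  14  14
  5   0   5   5   5  12  17  17  17  17  19

19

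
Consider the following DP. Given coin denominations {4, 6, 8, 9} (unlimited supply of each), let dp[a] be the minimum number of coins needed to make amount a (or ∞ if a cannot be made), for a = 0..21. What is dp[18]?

 a  0  1  2  3  4  5  6  7  8  9 10 11 12 13 14 15 16 17 18 19 20 21
dp  0  -  -  -  1  -  1  -  1  1  2  -  2  2  2  2  2  2  2  3  3  3
(- denotes ∞ / unreachable)

2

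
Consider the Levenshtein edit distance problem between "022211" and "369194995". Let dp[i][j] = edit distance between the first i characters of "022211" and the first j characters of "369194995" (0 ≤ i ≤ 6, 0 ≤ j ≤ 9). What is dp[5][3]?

   ''  3  6  9  1  9  4  9  9  5
''  0  1  2  3  4  5  6  7  8  9
 0  1  1  2  3  4  5  6  7  8  9
 2  2  2  2  3  4  5  6  7  8  9
 2  3  3  3  3  4  5  6  7  8  9
 2  4  4  4  4  4  5  6  7  8  9
 1  5  5  5  5  4  5  6  7  8  9
 1  6  6  6  6  5  5  6  7  8  9

5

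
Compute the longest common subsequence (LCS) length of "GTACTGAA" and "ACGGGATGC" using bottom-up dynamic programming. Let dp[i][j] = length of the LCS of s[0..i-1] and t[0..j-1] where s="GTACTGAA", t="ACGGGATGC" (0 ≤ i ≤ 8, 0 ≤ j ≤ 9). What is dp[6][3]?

   ''  A  C  G  G  G  A  T  G  C
''  0  0  0  0  0  0  0  0  0  0
 G  0  0  0  1  1  1  1  1  1  1
 T  0  0  0  1  1  1  1  2  2  2
 A  0  1  1  1  1  1  2  2  2  2
 C  0  1  2  2  2  2  2  2  2  3
 T  0  1  2  2  2  2  2  3  3  3
 G  0  1  2  3  3  3  3  3  4  4
 A  0  1  2  3  3  3  4  4  4  4
 A  0  1  2  3  3  3  4  4  4  4

3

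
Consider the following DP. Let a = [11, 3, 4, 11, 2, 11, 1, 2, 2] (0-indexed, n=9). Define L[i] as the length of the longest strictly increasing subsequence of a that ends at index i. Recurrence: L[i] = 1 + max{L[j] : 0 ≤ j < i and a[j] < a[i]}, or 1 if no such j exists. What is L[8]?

   i    0    1    2    3    4    5    6    7    8
a[i]   11    3    4   11    2   11    1    2    2
L[i]    1    1    2    3    1    3    1    2    2

2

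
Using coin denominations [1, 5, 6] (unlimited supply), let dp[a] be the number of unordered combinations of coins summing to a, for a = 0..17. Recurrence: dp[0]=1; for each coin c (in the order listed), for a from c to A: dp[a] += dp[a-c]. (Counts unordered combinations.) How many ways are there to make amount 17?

9

after  coin     0     1     2     3     4     5     6     7     8     9    10    11    12    13    14    15    16    17
          1     1     1     1     1     1     1     1     1     1     1     1     1     1     1     1     1     1     1
          5     1     1     1     1     1     2     2     2     2     2     3     3     3     3     3     4     4     4
          6     1     1     1     1     1     2     3     3     3     3     4     5     6     6     6     7     8     9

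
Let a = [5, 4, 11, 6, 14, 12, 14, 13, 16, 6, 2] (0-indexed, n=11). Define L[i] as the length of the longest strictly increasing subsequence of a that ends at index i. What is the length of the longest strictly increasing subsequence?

5

   i    0    1    2    3    4    5    6    7    8    9   10
a[i]    5    4   11    6   14   12   14   13   16    6    2
L[i]    1    1    2    2    3    3    4    4    5    2    1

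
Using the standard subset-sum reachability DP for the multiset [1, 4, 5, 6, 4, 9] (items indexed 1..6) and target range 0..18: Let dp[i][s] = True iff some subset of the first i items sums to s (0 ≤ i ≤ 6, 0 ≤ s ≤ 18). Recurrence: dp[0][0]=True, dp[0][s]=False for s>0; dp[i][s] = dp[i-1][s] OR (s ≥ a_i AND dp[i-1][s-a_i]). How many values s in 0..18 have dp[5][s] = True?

i\s   0   1   2   3   4   5   6   7   8   9  10  11  12  13  14  15  16  17  18
  0   T   F   F   F   F   F   F   F   F   F   F   F   F   F   F   F   F   F   F
  1   T   T   F   F   F   F   F   F   F   F   F   F   F   F   F   F   F   F   F
  2   T   T   F   F   T   T   F   F   F   F   F   F   F   F   F   F   F   F   F
  3   T   T   F   F   T   T   T   F   F   T   T   F   F   F   F   F   F   F   F
  4   T   T   F   F   T   T   T   T   F   T   T   T   T   F   F   T   T   F   F
  5   T   T   F   F   T   T   T   T   T   T   T   T   T   T   T   T   T   F   F
  6   T   T   F   F   T   T   T   T   T   T   T   T   T   T   T   T   T   T   T

15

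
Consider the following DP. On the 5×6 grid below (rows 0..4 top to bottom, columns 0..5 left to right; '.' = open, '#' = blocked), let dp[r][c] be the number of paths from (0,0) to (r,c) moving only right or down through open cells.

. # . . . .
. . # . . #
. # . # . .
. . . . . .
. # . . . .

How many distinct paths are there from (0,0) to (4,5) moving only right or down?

4

r\c   0   1   2   3   4   5
  0   1   0   0   0   0   0
  1   1   1   0   0   0   0
  2   1   0   0   0   0   0
  3   1   1   1   1   1   1
  4   1   0   1   2   3   4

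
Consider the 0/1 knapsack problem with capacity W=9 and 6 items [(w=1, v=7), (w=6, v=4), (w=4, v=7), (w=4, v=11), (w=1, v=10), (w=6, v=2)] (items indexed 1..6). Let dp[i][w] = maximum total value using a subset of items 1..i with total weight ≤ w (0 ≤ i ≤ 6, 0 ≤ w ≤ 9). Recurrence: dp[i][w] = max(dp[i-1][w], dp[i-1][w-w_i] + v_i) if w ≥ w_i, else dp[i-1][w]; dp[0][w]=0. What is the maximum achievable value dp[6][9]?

i\w   0   1   2   3   4   5   6   7   8   9
  0   0   0   0   0   0   0   0   0   0   0
  1   0   7   7   7   7   7   7   7   7   7
  2   0   7   7   7   7   7   7  11  11  11
  3   0   7   7   7   7  14  14  14  14  14
  4   0   7   7   7  11  18  18  18  18  25
  5   0  10  17  17  17  21  28  28  28  28
  6   0  10  17  17  17  21  28  28  28  28

28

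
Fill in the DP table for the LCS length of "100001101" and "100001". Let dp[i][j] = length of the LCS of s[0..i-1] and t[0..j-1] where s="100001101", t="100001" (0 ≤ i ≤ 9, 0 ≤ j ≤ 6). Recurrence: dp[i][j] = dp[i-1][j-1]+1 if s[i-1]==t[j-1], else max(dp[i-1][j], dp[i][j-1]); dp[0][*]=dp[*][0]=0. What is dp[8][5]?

   ''  1  0  0  0  0  1
''  0  0  0  0  0  0  0
 1  0  1  1  1  1  1  1
 0  0  1  2  2  2  2  2
 0  0  1  2  3  3  3  3
 0  0  1  2  3  4  4  4
 0  0  1  2  3  4  5  5
 1  0  1  2  3  4  5  6
 1  0  1  2  3  4  5  6
 0  0  1  2  3  4  5  6
 1  0  1  2  3  4  5  6

5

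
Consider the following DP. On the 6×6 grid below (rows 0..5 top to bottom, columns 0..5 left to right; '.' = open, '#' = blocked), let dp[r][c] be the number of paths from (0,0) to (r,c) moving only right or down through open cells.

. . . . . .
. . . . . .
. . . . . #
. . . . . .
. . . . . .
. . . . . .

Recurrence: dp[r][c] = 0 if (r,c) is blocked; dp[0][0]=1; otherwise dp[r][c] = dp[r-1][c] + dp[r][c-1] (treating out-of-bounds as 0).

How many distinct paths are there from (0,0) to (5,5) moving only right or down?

r\c   0   1   2   3   4   5
  0   1   1   1   1   1   1
  1   1   2   3   4   5   6
  2   1   3   6  10  15   0
  3   1   4  10  20  35  35
  4   1   5  15  35  70 105
  5   1   6  21  56 126 231

231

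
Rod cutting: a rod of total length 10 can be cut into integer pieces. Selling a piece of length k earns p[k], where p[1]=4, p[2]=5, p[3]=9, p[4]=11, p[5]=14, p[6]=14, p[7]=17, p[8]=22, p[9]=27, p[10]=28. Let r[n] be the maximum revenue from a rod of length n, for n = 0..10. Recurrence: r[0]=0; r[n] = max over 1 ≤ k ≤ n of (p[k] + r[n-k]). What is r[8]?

32

   n    0    1    2    3    4    5    6    7    8    9   10
r[n]    0    4    8   12   16   20   24   28   32   36   40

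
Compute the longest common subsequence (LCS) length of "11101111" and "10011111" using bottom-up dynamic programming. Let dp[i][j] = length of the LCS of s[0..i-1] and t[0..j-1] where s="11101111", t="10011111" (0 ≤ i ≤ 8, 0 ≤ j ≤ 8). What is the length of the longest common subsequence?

   ''  1  0  0  1  1  1  1  1
''  0  0  0  0  0  0  0  0  0
 1  0  1  1  1  1  1  1  1  1
 1  0  1  1  1  2  2  2  2  2
 1  0  1  1  1  2  3  3  3  3
 0  0  1  2  2  2  3  3  3  3
 1  0  1  2  2  3  3  4  4  4
 1  0  1  2  2  3  4  4  5  5
 1  0  1  2  2  3  4  5  5  6
 1  0  1  2  2  3  4  5  6  6

6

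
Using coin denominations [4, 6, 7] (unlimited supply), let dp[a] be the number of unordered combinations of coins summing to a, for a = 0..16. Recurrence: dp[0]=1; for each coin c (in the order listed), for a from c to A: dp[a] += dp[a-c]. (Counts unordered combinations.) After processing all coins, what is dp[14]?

after  coin     0     1     2     3     4     5     6     7     8     9    10    11    12    13    14    15    16
          4     1     0     0     0     1     0     0     0     1     0     0     0     1     0     0     0     1
          6     1     0     0     0     1     0     1     0     1     0     1     0     2     0     1     0     2
          7     1     0     0     0     1     0     1     1     1     0     1     1     2     1     2     1     2

2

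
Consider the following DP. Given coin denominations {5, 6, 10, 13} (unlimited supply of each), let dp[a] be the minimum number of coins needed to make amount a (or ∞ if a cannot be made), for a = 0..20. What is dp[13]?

1

 a  0  1  2  3  4  5  6  7  8  9 10 11 12 13 14 15 16 17 18 19 20
dp  0  -  -  -  -  1  1  -  -  -  1  2  2  1  -  2  2  3  2  2  2
(- denotes ∞ / unreachable)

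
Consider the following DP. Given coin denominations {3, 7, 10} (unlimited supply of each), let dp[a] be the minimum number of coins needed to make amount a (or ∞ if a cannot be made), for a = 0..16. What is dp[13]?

 a  0  1  2  3  4  5  6  7  8  9 10 11 12 13 14 15 16
dp  0  -  -  1  -  -  2  1  -  3  1  -  4  2  2  5  3
(- denotes ∞ / unreachable)

2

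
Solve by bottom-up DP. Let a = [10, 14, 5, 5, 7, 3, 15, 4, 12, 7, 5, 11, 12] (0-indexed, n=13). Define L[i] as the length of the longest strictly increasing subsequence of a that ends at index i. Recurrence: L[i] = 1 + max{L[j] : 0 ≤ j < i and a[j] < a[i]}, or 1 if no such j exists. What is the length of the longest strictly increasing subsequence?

   i    0    1    2    3    4    5    6    7    8    9   10   11   12
a[i]   10   14    5    5    7    3   15    4   12    7    5   11   12
L[i]    1    2    1    1    2    1    3    2    3    3    3    4    5

5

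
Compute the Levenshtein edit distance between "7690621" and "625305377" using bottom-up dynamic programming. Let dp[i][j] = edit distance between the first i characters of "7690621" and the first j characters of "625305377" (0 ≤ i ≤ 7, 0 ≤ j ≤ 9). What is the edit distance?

   ''  6  2  5  3  0  5  3  7  7
''  0  1  2  3  4  5  6  7  8  9
 7  1  1  2  3  4  5  6  7  7  8
 6  2  1  2  3  4  5  6  7  8  8
 9  3  2  2  3  4  5  6  7  8  9
 0  4  3  3  3  4  4  5  6  7  8
 6  5  4  4  4  4  5  5  6  7  8
 2  6  5  4  5  5  5  6  6  7  8
 1  7  6  5  5  6  6  6  7  7  8

8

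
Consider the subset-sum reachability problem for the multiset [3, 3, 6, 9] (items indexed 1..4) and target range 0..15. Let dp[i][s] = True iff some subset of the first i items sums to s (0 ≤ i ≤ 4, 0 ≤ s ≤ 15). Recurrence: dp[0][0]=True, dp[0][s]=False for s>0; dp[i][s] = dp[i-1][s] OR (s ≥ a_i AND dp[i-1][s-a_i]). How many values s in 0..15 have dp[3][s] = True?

i\s   0   1   2   3   4   5   6   7   8   9  10  11  12  13  14  15
  0   T   F   F   F   F   F   F   F   F   F   F   F   F   F   F   F
  1   T   F   F   T   F   F   F   F   F   F   F   F   F   F   F   F
  2   T   F   F   T   F   F   T   F   F   F   F   F   F   F   F   F
  3   T   F   F   T   F   F   T   F   F   T   F   F   T   F   F   F
  4   T   F   F   T   F   F   T   F   F   T   F   F   T   F   F   T

5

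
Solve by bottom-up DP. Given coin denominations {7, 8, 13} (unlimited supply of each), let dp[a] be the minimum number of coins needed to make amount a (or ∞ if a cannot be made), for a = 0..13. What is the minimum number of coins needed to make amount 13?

1

 a  0  1  2  3  4  5  6  7  8  9 10 11 12 13
dp  0  -  -  -  -  -  -  1  1  -  -  -  -  1
(- denotes ∞ / unreachable)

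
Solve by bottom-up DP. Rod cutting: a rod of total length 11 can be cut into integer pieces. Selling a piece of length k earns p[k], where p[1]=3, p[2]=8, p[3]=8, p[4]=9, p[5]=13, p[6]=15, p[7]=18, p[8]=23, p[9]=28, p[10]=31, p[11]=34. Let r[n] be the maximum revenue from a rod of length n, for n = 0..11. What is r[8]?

   n    0    1    2    3    4    5    6    7    8    9   10   11
r[n]    0    3    8   11   16   19   24   27   32   35   40   43

32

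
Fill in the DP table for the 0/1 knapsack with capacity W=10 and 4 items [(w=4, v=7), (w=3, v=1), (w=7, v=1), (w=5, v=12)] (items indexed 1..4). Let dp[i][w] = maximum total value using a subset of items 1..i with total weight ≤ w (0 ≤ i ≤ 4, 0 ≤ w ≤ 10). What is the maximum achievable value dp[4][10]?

19

i\w   0   1   2   3   4   5   6   7   8   9  10
  0   0   0   0   0   0   0   0   0   0   0   0
  1   0   0   0   0   7   7   7   7   7   7   7
  2   0   0   0   1   7   7   7   8   8   8   8
  3   0   0   0   1   7   7   7   8   8   8   8
  4   0   0   0   1   7  12  12  12  13  19  19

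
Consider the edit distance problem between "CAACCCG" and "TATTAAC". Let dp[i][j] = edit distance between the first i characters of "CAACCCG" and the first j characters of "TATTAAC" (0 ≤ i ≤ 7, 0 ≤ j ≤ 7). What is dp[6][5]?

   ''  T  A  T  T  A  A  C
''  0  1  2  3  4  5  6  7
 C  1  1  2  3  4  5  6  6
 A  2  2  1  2  3  4  5  6
 A  3  3  2  2  3  3  4  5
 C  4  4  3  3  3  4  4  4
 C  5  5  4  4  4  4  5  4
 C  6  6  5  5  5  5  5  5
 G  7  7  6  6  6  6  6  6

5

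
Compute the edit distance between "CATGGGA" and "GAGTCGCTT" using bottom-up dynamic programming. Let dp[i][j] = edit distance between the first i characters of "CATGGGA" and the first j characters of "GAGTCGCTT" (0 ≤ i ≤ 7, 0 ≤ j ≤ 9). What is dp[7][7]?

   ''  G  A  G  T  C  G  C  T  T
''  0  1  2  3  4  5  6  7  8  9
 C  1  1  2  3  4  4  5  6  7  8
 A  2  2  1  2  3  4  5  6  7  8
 T  3  3  2  2  2  3  4  5  6  7
 G  4  3  3  2  3  3  3  4  5  6
 G  5  4  4  3  3  4  3  4  5  6
 G  6  5  5  4  4  4  4  4  5  6
 A  7  6  5  5  5  5  5  5  5  6

5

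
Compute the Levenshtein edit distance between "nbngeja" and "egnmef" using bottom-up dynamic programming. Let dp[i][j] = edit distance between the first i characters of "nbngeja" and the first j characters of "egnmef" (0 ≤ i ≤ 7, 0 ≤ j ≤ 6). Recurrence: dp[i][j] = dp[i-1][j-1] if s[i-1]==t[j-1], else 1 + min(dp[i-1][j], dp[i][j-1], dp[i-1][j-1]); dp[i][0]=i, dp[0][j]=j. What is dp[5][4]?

   ''  e  g  n  m  e  f
''  0  1  2  3  4  5  6
 n  1  1  2  2  3  4  5
 b  2  2  2  3  3  4  5
 n  3  3  3  2  3  4  5
 g  4  4  3  3  3  4  5
 e  5  4  4  4  4  3  4
 j  6  5  5  5  5  4  4
 a  7  6  6  6  6  5  5

4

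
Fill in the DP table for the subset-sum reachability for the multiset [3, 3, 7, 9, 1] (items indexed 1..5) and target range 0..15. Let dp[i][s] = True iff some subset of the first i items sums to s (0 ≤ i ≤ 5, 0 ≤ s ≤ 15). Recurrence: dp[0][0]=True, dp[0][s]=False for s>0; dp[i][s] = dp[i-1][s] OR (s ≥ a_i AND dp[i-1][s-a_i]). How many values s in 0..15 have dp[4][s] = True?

9

i\s   0   1   2   3   4   5   6   7   8   9  10  11  12  13  14  15
  0   T   F   F   F   F   F   F   F   F   F   F   F   F   F   F   F
  1   T   F   F   T   F   F   F   F   F   F   F   F   F   F   F   F
  2   T   F   F   T   F   F   T   F   F   F   F   F   F   F   F   F
  3   T   F   F   T   F   F   T   T   F   F   T   F   F   T   F   F
  4   T   F   F   T   F   F   T   T   F   T   T   F   T   T   F   T
  5   T   T   F   T   T   F   T   T   T   T   T   T   T   T   T   T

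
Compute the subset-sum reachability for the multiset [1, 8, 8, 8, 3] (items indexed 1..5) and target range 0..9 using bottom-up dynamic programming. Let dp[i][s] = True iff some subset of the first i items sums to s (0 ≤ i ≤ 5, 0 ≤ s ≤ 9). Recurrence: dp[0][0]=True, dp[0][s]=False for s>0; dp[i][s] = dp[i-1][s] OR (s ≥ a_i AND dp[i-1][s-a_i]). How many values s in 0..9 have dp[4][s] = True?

4

i\s   0   1   2   3   4   5   6   7   8   9
  0   T   F   F   F   F   F   F   F   F   F
  1   T   T   F   F   F   F   F   F   F   F
  2   T   T   F   F   F   F   F   F   T   T
  3   T   T   F   F   F   F   F   F   T   T
  4   T   T   F   F   F   F   F   F   T   T
  5   T   T   F   T   T   F   F   F   T   T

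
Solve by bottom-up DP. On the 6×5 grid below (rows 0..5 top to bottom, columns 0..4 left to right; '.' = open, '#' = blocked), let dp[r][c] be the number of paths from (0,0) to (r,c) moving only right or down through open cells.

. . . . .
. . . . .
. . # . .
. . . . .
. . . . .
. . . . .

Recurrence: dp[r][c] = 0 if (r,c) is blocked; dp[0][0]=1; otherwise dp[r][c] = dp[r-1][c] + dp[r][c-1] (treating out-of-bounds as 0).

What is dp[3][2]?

4

r\c   0   1   2   3   4
  0   1   1   1   1   1
  1   1   2   3   4   5
  2   1   3   0   4   9
  3   1   4   4   8  17
  4   1   5   9  17  34
  5   1   6  15  32  66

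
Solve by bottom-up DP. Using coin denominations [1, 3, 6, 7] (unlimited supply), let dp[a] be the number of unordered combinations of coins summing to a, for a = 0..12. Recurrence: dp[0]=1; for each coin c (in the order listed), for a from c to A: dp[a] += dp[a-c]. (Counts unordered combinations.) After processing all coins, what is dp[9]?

7

after  coin     0     1     2     3     4     5     6     7     8     9    10    11    12
          1     1     1     1     1     1     1     1     1     1     1     1     1     1
          3     1     1     1     2     2     2     3     3     3     4     4     4     5
          6     1     1     1     2     2     2     4     4     4     6     6     6     9
          7     1     1     1     2     2     2     4     5     5     7     8     8    11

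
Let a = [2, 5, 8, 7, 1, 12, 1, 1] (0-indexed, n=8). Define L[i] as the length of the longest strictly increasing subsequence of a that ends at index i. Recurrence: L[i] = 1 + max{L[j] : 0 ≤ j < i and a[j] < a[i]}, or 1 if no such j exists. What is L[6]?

1

   i    0    1    2    3    4    5    6    7
a[i]    2    5    8    7    1   12    1    1
L[i]    1    2    3    3    1    4    1    1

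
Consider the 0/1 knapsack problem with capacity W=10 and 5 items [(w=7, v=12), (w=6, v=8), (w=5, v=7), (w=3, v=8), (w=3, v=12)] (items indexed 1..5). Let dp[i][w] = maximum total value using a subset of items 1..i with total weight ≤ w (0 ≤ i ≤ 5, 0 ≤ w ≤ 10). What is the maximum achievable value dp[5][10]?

24

i\w   0   1   2   3   4   5   6   7   8   9  10
  0   0   0   0   0   0   0   0   0   0   0   0
  1   0   0   0   0   0   0   0  12  12  12  12
  2   0   0   0   0   0   0   8  12  12  12  12
  3   0   0   0   0   0   7   8  12  12  12  12
  4   0   0   0   8   8   8   8  12  15  16  20
  5   0   0   0  12  12  12  20  20  20  20  24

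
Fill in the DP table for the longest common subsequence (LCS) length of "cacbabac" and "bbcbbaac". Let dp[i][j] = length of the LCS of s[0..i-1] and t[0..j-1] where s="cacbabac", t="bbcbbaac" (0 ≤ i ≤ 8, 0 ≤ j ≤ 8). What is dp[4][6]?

2

   ''  b  b  c  b  b  a  a  c
''  0  0  0  0  0  0  0  0  0
 c  0  0  0  1  1  1  1  1  1
 a  0  0  0  1  1  1  2  2  2
 c  0  0  0  1  1  1  2  2  3
 b  0  1  1  1  2  2  2  2  3
 a  0  1  1  1  2  2  3  3  3
 b  0  1  2  2  2  3  3  3  3
 a  0  1  2  2  2  3  4  4  4
 c  0  1  2  3  3  3  4  4  5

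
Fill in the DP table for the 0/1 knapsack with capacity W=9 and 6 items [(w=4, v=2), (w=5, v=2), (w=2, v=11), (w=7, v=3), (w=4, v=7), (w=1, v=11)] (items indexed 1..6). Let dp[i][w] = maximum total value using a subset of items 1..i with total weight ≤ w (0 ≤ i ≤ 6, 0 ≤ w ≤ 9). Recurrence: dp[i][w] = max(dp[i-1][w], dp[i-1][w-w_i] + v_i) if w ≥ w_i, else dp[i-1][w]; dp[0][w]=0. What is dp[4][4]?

11

i\w   0   1   2   3   4   5   6   7   8   9
  0   0   0   0   0   0   0   0   0   0   0
  1   0   0   0   0   2   2   2   2   2   2
  2   0   0   0   0   2   2   2   2   2   4
  3   0   0  11  11  11  11  13  13  13  13
  4   0   0  11  11  11  11  13  13  13  14
  5   0   0  11  11  11  11  18  18  18  18
  6   0  11  11  22  22  22  22  29  29  29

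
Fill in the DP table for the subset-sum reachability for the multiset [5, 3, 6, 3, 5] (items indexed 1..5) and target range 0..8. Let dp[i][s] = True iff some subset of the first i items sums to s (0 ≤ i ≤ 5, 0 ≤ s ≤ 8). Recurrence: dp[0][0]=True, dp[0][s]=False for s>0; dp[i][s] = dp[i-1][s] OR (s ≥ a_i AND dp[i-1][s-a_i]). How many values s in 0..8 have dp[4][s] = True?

i\s   0   1   2   3   4   5   6   7   8
  0   T   F   F   F   F   F   F   F   F
  1   T   F   F   F   F   T   F   F   F
  2   T   F   F   T   F   T   F   F   T
  3   T   F   F   T   F   T   T   F   T
  4   T   F   F   T   F   T   T   F   T
  5   T   F   F   T   F   T   T   F   T

5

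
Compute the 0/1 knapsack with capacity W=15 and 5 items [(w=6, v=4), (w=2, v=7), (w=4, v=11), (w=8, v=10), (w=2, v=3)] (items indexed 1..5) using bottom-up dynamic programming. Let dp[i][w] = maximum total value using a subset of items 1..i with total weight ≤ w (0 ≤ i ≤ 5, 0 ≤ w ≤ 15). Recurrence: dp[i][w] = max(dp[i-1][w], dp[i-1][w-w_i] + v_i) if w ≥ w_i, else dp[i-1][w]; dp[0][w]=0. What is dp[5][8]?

i\w   0   1   2   3   4   5   6   7   8   9  10  11  12  13  14  15
  0   0   0   0   0   0   0   0   0   0   0   0   0   0   0   0   0
  1   0   0   0   0   0   0   4   4   4   4   4   4   4   4   4   4
  2   0   0   7   7   7   7   7   7  11  11  11  11  11  11  11  11
  3   0   0   7   7  11  11  18  18  18  18  18  18  22  22  22  22
  4   0   0   7   7  11  11  18  18  18  18  18  18  22  22  28  28
  5   0   0   7   7  11  11  18  18  21  21  21  21  22  22  28  28

21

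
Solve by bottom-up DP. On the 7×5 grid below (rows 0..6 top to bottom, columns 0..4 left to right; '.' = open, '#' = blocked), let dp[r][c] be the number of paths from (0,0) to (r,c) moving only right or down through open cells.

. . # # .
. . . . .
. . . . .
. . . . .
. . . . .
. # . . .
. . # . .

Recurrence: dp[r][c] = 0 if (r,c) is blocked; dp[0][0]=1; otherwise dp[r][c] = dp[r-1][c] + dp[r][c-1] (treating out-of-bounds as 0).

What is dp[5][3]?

44

r\c   0   1   2   3   4
  0   1   1   0   0   0
  1   1   2   2   2   2
  2   1   3   5   7   9
  3   1   4   9  16  25
  4   1   5  14  30  55
  5   1   0  14  44  99
  6   1   1   0  44 143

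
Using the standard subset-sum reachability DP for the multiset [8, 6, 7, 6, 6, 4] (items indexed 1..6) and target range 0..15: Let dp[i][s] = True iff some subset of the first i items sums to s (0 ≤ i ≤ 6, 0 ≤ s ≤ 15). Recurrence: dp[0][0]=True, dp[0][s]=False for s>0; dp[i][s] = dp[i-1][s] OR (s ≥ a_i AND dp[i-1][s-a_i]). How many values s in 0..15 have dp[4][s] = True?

i\s   0   1   2   3   4   5   6   7   8   9  10  11  12  13  14  15
  0   T   F   F   F   F   F   F   F   F   F   F   F   F   F   F   F
  1   T   F   F   F   F   F   F   F   T   F   F   F   F   F   F   F
  2   T   F   F   F   F   F   T   F   T   F   F   F   F   F   T   F
  3   T   F   F   F   F   F   T   T   T   F   F   F   F   T   T   T
  4   T   F   F   F   F   F   T   T   T   F   F   F   T   T   T   T
  5   T   F   F   F   F   F   T   T   T   F   F   F   T   T   T   T
  6   T   F   F   F   T   F   T   T   T   F   T   T   T   T   T   T

8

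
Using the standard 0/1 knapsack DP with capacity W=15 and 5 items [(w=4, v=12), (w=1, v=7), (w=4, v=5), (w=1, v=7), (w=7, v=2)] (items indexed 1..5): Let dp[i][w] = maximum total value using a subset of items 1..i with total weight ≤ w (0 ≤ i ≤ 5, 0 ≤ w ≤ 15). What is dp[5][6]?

26

i\w   0   1   2   3   4   5   6   7   8   9  10  11  12  13  14  15
  0   0   0   0   0   0   0   0   0   0   0   0   0   0   0   0   0
  1   0   0   0   0  12  12  12  12  12  12  12  12  12  12  12  12
  2   0   7   7   7  12  19  19  19  19  19  19  19  19  19  19  19
  3   0   7   7   7  12  19  19  19  19  24  24  24  24  24  24  24
  4   0   7  14  14  14  19  26  26  26  26  31  31  31  31  31  31
  5   0   7  14  14  14  19  26  26  26  26  31  31  31  31  31  31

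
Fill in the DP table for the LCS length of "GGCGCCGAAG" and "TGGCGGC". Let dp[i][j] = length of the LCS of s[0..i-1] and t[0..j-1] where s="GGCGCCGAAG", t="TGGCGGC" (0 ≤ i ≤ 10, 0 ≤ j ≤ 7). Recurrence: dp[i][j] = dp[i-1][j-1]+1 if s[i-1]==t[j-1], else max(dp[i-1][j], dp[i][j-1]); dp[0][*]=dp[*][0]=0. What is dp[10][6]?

   ''  T  G  G  C  G  G  C
''  0  0  0  0  0  0  0  0
 G  0  0  1  1  1  1  1  1
 G  0  0  1  2  2  2  2  2
 C  0  0  1  2  3  3  3  3
 G  0  0  1  2  3  4  4  4
 C  0  0  1  2  3  4  4  5
 C  0  0  1  2  3  4  4  5
 G  0  0  1  2  3  4  5  5
 A  0  0  1  2  3  4  5  5
 A  0  0  1  2  3  4  5  5
 G  0  0  1  2  3  4  5  5

5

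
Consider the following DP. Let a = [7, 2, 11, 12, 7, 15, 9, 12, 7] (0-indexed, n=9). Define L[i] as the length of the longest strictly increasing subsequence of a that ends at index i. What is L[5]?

   i    0    1    2    3    4    5    6    7    8
a[i]    7    2   11   12    7   15    9   12    7
L[i]    1    1    2    3    2    4    3    4    2

4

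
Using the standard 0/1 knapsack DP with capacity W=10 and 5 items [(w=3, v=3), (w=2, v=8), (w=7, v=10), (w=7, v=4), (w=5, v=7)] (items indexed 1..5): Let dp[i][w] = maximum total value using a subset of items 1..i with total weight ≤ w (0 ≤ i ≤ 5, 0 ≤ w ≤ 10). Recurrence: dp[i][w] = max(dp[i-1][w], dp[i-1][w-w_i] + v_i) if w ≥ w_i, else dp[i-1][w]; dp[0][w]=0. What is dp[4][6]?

i\w   0   1   2   3   4   5   6   7   8   9  10
  0   0   0   0   0   0   0   0   0   0   0   0
  1   0   0   0   3   3   3   3   3   3   3   3
  2   0   0   8   8   8  11  11  11  11  11  11
  3   0   0   8   8   8  11  11  11  11  18  18
  4   0   0   8   8   8  11  11  11  11  18  18
  5   0   0   8   8   8  11  11  15  15  18  18

11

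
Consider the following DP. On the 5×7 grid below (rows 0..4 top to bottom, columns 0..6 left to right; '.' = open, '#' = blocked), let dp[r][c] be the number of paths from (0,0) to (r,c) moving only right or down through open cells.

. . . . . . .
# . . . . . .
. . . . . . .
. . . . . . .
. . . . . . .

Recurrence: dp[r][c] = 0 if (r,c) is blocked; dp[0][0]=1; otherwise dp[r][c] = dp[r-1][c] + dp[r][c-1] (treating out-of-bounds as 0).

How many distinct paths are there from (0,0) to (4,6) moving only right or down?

r\c   0   1   2   3   4   5   6
  0   1   1   1   1   1   1   1
  1   0   1   2   3   4   5   6
  2   0   1   3   6  10  15  21
  3   0   1   4  10  20  35  56
  4   0   1   5  15  35  70 126

126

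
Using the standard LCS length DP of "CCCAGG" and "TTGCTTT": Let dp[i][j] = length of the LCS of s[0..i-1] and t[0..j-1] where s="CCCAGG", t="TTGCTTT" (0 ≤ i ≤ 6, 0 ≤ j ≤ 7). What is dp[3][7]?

   ''  T  T  G  C  T  T  T
''  0  0  0  0  0  0  0  0
 C  0  0  0  0  1  1  1  1
 C  0  0  0  0  1  1  1  1
 C  0  0  0  0  1  1  1  1
 A  0  0  0  0  1  1  1  1
 G  0  0  0  1  1  1  1  1
 G  0  0  0  1  1  1  1  1

1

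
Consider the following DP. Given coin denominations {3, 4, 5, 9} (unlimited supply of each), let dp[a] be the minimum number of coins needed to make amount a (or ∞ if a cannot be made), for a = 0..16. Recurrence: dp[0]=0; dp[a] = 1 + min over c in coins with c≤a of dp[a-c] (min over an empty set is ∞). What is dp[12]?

2

 a  0  1  2  3  4  5  6  7  8  9 10 11 12 13 14 15 16
dp  0  -  -  1  1  1  2  2  2  1  2  3  2  2  2  3  3
(- denotes ∞ / unreachable)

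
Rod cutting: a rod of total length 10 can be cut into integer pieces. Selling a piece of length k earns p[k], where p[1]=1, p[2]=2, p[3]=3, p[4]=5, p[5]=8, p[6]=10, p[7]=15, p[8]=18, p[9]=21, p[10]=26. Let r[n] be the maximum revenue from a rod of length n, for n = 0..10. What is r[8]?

   n    0    1    2    3    4    5    6    7    8    9   10
r[n]    0    1    2    3    5    8   10   15   18   21   26

18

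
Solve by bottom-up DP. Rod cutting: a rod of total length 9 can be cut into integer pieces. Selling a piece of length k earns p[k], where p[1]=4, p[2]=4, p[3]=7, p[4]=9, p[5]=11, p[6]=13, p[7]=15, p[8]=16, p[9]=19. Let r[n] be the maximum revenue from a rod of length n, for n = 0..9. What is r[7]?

   n    0    1    2    3    4    5    6    7    8    9
r[n]    0    4    8   12   16   20   24   28   32   36

28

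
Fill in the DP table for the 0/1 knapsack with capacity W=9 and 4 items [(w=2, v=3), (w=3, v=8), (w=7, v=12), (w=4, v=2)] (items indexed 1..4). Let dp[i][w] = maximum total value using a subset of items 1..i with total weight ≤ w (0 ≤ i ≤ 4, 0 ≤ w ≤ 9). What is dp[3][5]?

i\w   0   1   2   3   4   5   6   7   8   9
  0   0   0   0   0   0   0   0   0   0   0
  1   0   0   3   3   3   3   3   3   3   3
  2   0   0   3   8   8  11  11  11  11  11
  3   0   0   3   8   8  11  11  12  12  15
  4   0   0   3   8   8  11  11  12  12  15

11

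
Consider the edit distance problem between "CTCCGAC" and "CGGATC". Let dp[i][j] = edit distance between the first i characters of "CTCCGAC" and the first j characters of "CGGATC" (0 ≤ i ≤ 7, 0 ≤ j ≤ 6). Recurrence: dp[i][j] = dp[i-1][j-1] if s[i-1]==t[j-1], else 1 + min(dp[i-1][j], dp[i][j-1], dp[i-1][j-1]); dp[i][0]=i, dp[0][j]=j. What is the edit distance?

4

   ''  C  G  G  A  T  C
''  0  1  2  3  4  5  6
 C  1  0  1  2  3  4  5
 T  2  1  1  2  3  3  4
 C  3  2  2  2  3  4  3
 C  4  3  3  3  3  4  4
 G  5  4  3  3  4  4  5
 A  6  5  4  4  3  4  5
 C  7  6  5  5  4  4  4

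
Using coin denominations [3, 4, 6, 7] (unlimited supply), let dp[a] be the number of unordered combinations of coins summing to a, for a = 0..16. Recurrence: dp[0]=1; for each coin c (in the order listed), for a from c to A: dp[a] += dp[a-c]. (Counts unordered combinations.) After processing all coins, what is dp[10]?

after  coin     0     1     2     3     4     5     6     7     8     9    10    11    12    13    14    15    16
          3     1     0     0     1     0     0     1     0     0     1     0     0     1     0     0     1     0
          4     1     0     0     1     1     0     1     1     1     1     1     1     2     1     1     2     2
          6     1     0     0     1     1     0     2     1     1     2     2     1     4     2     2     4     4
          7     1     0     0     1     1     0     2     2     1     2     3     2     4     4     4     5     6

3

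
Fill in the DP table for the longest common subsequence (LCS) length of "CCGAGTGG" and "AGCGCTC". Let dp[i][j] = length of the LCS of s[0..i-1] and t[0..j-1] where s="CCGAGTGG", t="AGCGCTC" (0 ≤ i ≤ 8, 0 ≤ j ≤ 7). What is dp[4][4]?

   ''  A  G  C  G  C  T  C
''  0  0  0  0  0  0  0  0
 C  0  0  0  1  1  1  1  1
 C  0  0  0  1  1  2  2  2
 G  0  0  1  1  2  2  2  2
 A  0  1  1  1  2  2  2  2
 G  0  1  2  2  2  2  2  2
 T  0  1  2  2  2  2  3  3
 G  0  1  2  2  3  3  3  3
 G  0  1  2  2  3  3  3  3

2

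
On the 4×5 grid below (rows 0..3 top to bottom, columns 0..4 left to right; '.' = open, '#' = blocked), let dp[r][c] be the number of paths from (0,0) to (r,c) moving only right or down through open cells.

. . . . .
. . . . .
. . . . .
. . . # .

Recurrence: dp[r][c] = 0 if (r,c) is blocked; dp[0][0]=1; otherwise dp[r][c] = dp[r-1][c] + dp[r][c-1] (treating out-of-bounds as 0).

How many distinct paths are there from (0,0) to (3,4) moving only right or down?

15

r\c   0   1   2   3   4
  0   1   1   1   1   1
  1   1   2   3   4   5
  2   1   3   6  10  15
  3   1   4  10   0  15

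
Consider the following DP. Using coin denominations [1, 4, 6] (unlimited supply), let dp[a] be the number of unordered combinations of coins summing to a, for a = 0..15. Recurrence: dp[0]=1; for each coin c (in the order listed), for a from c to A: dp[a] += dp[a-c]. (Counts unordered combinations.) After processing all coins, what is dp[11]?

5

after  coin     0     1     2     3     4     5     6     7     8     9    10    11    12    13    14    15
          1     1     1     1     1     1     1     1     1     1     1     1     1     1     1     1     1
          4     1     1     1     1     2     2     2     2     3     3     3     3     4     4     4     4
          6     1     1     1     1     2     2     3     3     4     4     5     5     7     7     8     8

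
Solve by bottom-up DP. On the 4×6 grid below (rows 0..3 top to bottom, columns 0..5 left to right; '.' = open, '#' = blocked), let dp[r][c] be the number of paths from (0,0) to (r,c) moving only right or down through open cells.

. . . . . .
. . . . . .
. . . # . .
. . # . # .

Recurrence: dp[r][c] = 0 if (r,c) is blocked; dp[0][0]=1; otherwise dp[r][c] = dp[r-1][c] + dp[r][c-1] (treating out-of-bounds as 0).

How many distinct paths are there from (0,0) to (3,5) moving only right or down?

r\c   0   1   2   3   4   5
  0   1   1   1   1   1   1
  1   1   2   3   4   5   6
  2   1   3   6   0   5  11
  3   1   4   0   0   0  11

11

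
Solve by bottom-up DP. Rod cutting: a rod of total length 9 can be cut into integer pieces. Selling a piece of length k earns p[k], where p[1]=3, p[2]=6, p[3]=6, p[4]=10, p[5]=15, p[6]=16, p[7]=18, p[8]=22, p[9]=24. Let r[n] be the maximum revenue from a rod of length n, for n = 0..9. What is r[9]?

27

   n    0    1    2    3    4    5    6    7    8    9
r[n]    0    3    6    9   12   15   18   21   24   27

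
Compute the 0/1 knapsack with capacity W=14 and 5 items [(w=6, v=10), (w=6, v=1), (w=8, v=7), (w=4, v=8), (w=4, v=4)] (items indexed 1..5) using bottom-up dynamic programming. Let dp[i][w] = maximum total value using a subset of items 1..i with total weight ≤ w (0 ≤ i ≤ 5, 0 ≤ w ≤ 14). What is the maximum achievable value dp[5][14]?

i\w   0   1   2   3   4   5   6   7   8   9  10  11  12  13  14
  0   0   0   0   0   0   0   0   0   0   0   0   0   0   0   0
  1   0   0   0   0   0   0  10  10  10  10  10  10  10  10  10
  2   0   0   0   0   0   0  10  10  10  10  10  10  11  11  11
  3   0   0   0   0   0   0  10  10  10  10  10  10  11  11  17
  4   0   0   0   0   8   8  10  10  10  10  18  18  18  18  18
  5   0   0   0   0   8   8  10  10  12  12  18  18  18  18  22

22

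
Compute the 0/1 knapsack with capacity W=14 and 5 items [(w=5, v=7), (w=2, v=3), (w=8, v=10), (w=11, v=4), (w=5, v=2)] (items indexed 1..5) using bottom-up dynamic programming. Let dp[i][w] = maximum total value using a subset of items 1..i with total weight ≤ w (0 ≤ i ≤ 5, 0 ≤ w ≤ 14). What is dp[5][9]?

10

i\w   0   1   2   3   4   5   6   7   8   9  10  11  12  13  14
  0   0   0   0   0   0   0   0   0   0   0   0   0   0   0   0
  1   0   0   0   0   0   7   7   7   7   7   7   7   7   7   7
  2   0   0   3   3   3   7   7  10  10  10  10  10  10  10  10
  3   0   0   3   3   3   7   7  10  10  10  13  13  13  17  17
  4   0   0   3   3   3   7   7  10  10  10  13  13  13  17  17
  5   0   0   3   3   3   7   7  10  10  10  13  13  13  17  17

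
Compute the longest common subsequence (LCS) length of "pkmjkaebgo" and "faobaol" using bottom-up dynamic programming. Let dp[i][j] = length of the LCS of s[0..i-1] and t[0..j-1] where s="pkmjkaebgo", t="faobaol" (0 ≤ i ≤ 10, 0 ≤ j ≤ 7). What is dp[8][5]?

2

   ''  f  a  o  b  a  o  l
''  0  0  0  0  0  0  0  0
 p  0  0  0  0  0  0  0  0
 k  0  0  0  0  0  0  0  0
 m  0  0  0  0  0  0  0  0
 j  0  0  0  0  0  0  0  0
 k  0  0  0  0  0  0  0  0
 a  0  0  1  1  1  1  1  1
 e  0  0  1  1  1  1  1  1
 b  0  0  1  1  2  2  2  2
 g  0  0  1  1  2  2  2  2
 o  0  0  1  2  2  2  3  3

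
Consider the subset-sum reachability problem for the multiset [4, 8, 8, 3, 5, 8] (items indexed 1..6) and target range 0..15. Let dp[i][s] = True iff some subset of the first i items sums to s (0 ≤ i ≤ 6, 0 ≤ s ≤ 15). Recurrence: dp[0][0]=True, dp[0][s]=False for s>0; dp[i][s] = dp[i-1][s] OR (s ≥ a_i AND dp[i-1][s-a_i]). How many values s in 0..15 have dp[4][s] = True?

8

i\s   0   1   2   3   4   5   6   7   8   9  10  11  12  13  14  15
  0   T   F   F   F   F   F   F   F   F   F   F   F   F   F   F   F
  1   T   F   F   F   T   F   F   F   F   F   F   F   F   F   F   F
  2   T   F   F   F   T   F   F   F   T   F   F   F   T   F   F   F
  3   T   F   F   F   T   F   F   F   T   F   F   F   T   F   F   F
  4   T   F   F   T   T   F   F   T   T   F   F   T   T   F   F   T
  5   T   F   F   T   T   T   F   T   T   T   F   T   T   T   F   T
  6   T   F   F   T   T   T   F   T   T   T   F   T   T   T   F   T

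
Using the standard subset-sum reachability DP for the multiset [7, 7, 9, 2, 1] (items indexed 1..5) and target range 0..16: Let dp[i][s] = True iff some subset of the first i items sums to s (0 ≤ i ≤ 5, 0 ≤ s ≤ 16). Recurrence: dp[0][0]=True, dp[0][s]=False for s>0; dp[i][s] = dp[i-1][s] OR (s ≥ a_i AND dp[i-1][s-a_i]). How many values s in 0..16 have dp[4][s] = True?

i\s   0   1   2   3   4   5   6   7   8   9  10  11  12  13  14  15  16
  0   T   F   F   F   F   F   F   F   F   F   F   F   F   F   F   F   F
  1   T   F   F   F   F   F   F   T   F   F   F   F   F   F   F   F   F
  2   T   F   F   F   F   F   F   T   F   F   F   F   F   F   T   F   F
  3   T   F   F   F   F   F   F   T   F   T   F   F   F   F   T   F   T
  4   T   F   T   F   F   F   F   T   F   T   F   T   F   F   T   F   T
  5   T   T   T   T   F   F   F   T   T   T   T   T   T   F   T   T   T

7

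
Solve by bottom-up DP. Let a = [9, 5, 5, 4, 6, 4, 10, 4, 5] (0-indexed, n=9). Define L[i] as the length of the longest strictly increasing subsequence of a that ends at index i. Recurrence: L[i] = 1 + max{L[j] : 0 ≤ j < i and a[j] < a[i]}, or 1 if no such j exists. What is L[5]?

   i    0    1    2    3    4    5    6    7    8
a[i]    9    5    5    4    6    4   10    4    5
L[i]    1    1    1    1    2    1    3    1    2

1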